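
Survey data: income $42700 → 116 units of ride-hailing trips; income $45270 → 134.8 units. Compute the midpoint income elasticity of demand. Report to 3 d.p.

ΔQ = 134.8 − 116 = 18.8; midpoint Q̄ = (116 + 134.8)/2 = 125.4.
ΔI = 45270 − 42700 = 2570; midpoint Ī = (42700 + 45270)/2 = 43985.
η = (ΔQ/Q̄) ÷ (ΔI/Ī) = (18.8/125.4) ÷ (2570/43985) = 2.566.

2.566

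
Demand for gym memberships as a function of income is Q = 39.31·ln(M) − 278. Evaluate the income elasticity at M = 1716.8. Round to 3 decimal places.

At M = 1716.8: Q = 14.789.
dQ/dM = 39.31/M = 0.0228973 at this income.
η = (dQ/dM)·(M/Q) = 0.0228973 × (1716.8/14.789) = 2.658.

2.658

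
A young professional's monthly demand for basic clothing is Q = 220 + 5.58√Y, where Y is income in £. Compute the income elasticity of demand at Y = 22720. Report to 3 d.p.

0.396

At Y = 22720: Q = 1061.082.
dQ/dY = 5.58/(2√Y) = 0.0185097 at this income.
η = (dQ/dY)·(Y/Q) = 0.0185097 × (22720/1061.082) = 0.396.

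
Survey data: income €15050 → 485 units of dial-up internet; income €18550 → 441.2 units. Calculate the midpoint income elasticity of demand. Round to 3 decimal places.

-0.454

ΔQ = 441.2 − 485 = -43.8; midpoint Q̄ = (485 + 441.2)/2 = 463.1.
ΔI = 18550 − 15050 = 3500; midpoint Ī = (15050 + 18550)/2 = 16800.
η = (ΔQ/Q̄) ÷ (ΔI/Ī) = (-43.8/463.1) ÷ (3500/16800) = -0.454.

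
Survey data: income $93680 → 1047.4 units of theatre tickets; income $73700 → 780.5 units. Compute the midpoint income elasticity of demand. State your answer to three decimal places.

ΔQ = 780.5 − 1047.4 = -266.9; midpoint Q̄ = (1047.4 + 780.5)/2 = 913.95.
ΔI = 73700 − 93680 = -19980; midpoint Ī = (93680 + 73700)/2 = 83690.
η = (ΔQ/Q̄) ÷ (ΔI/Ī) = (-266.9/913.95) ÷ (-19980/83690) = 1.223.

1.223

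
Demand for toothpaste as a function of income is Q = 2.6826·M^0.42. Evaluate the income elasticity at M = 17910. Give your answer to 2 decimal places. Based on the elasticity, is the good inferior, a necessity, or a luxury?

0.42 (necessity)

For Q = A·M^β the income elasticity is constant and equal to β.
Here β = 0.42, so η = 0.42.
Since 0 < η < 1, the good is a necessity.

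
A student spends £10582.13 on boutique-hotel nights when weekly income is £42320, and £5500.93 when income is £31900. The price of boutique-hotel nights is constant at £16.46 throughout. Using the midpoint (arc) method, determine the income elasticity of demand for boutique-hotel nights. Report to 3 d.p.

2.250

With a constant price, Q₁ = 10582.13/16.46 = 642.900 and Q₂ = 5500.93/16.46 = 334.200 (equivalently, work directly with expenditure since P cancels).
Midpoint %ΔQ = (5500.93 − 10582.13)/8041.53 = -0.63187; midpoint %ΔI = (31900 − 42320)/37110 = -0.28079.
η = -0.63187 / -0.28079 = 2.250.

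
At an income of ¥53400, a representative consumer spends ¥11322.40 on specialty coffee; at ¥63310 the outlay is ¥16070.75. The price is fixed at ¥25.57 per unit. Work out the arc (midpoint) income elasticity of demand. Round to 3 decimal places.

With a constant price, Q₁ = 11322.40/25.57 = 442.800 and Q₂ = 16070.75/25.57 = 628.500 (equivalently, work directly with expenditure since P cancels).
Midpoint %ΔQ = (16070.75 − 11322.40)/13696.58 = 0.34668; midpoint %ΔI = (63310 − 53400)/58355 = 0.16982.
η = 0.34668 / 0.16982 = 2.041.

2.041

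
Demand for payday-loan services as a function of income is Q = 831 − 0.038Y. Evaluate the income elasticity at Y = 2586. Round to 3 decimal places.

At Y = 2586: Q = 732.732.
dQ/dY = −0.038.
η = (dQ/dY)·(Y/Q) = -0.038 × (2586/732.732) = -0.134.

-0.134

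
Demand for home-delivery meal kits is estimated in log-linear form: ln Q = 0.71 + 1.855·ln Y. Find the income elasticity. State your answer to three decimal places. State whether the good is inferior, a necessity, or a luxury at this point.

1.855 (luxury)

In a log-linear demand, the coefficient on ln Y is the income elasticity.
So η = 1.855.
η > 1 ⇒ luxury.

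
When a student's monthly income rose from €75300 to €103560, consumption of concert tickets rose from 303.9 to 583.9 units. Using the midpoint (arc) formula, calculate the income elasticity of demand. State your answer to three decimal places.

1.996

ΔQ = 583.9 − 303.9 = 280; midpoint Q̄ = (303.9 + 583.9)/2 = 443.9.
ΔI = 103560 − 75300 = 28260; midpoint Ī = (75300 + 103560)/2 = 89430.
η = (ΔQ/Q̄) ÷ (ΔI/Ī) = (280/443.9) ÷ (28260/89430) = 1.996.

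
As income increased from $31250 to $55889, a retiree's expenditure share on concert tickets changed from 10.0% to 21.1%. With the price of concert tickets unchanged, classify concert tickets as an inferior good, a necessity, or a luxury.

luxury

The budget share rises as income rises, so η > 1.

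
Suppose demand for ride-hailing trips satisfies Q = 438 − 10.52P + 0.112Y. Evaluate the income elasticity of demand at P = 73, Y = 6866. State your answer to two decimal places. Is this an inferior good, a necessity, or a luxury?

At P = 73, Y = 6866: Q = 439.032.
Holding P constant, ∂Q/∂Y = 0.112.
η_Y = (∂Q/∂Y)·(Y/Q) = 0.112 × (6866/439.032) = 1.75.
Since η > 1, this is a luxury.

1.75 (luxury)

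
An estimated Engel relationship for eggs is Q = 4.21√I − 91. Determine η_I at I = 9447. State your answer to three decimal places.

0.643

At I = 9447: Q = 318.194.
dQ/dI = 4.21/(2√I) = 0.0216573 at this income.
η = (dQ/dI)·(I/Q) = 0.0216573 × (9447/318.194) = 0.643.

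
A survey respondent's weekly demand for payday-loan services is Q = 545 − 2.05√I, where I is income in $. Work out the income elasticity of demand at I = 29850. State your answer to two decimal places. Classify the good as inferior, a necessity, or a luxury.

-0.93 (inferior good)

At I = 29850: Q = 190.818.
dQ/dI = -2.05/(2√I) = -0.00593269 at this income.
η = (dQ/dI)·(I/Q) = -0.00593269 × (29850/190.818) = -0.93.
Since η < 0, the good is an inferior good.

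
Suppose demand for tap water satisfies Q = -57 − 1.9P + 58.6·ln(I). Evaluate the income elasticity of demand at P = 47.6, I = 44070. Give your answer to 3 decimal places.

0.122

At P = 47.6, I = 44070: Q = 479.201.
Holding P constant, ∂Q/∂I = 58.6/I = 0.0013297.
η_I = (∂Q/∂I)·(I/Q) = 0.0013297 × (44070/479.201) = 0.122.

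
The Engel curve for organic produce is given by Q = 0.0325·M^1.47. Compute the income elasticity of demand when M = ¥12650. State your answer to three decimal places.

1.470

For Q = A·M^β the income elasticity is constant and equal to β.
Here β = 1.47, so η = 1.470.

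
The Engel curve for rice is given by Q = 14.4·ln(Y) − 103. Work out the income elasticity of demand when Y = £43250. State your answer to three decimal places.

0.284

At Y = 43250: Q = 50.716.
dQ/dY = 14.4/Y = 0.000332948 at this income.
η = (dQ/dY)·(Y/Q) = 0.000332948 × (43250/50.716) = 0.284.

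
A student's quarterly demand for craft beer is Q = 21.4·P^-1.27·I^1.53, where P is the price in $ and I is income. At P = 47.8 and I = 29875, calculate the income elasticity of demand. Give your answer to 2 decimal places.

For a multiplicative demand Q = A·P^α·I^β, the income elasticity is β everywhere.
Here β = 1.53, so η = 1.53.

1.53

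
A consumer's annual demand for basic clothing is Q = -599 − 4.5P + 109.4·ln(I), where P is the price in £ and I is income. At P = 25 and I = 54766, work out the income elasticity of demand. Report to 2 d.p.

At P = 25, I = 54766: Q = 482.144.
Holding P constant, ∂Q/∂I = 109.4/I = 0.00199759.
η_I = (∂Q/∂I)·(I/Q) = 0.00199759 × (54766/482.144) = 0.23.

0.23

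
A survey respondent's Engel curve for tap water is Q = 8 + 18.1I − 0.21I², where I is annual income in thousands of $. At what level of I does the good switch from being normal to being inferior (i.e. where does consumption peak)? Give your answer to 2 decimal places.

dQ/dI = 18.1 − 0.42I.
The good is inferior where dQ/dI < 0. Setting dQ/dI = 0 gives I = 18.1 / 0.42 = 43.10.

43.10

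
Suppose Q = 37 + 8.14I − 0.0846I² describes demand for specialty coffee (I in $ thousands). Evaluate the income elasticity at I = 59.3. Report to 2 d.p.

At I = 59.3: Q = 222.2069.
dQ/dI = 8.14 − 0.1692I = -1.89356.
η = (dQ/dI)·(I/Q) = -1.89356 × (59.3/222.2069) = -0.51.

-0.51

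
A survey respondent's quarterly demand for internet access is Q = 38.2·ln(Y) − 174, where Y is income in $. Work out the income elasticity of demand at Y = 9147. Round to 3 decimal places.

0.219

At Y = 9147: Q = 174.429.
dQ/dY = 38.2/Y = 0.00417623 at this income.
η = (dQ/dY)·(Y/Q) = 0.00417623 × (9147/174.429) = 0.219.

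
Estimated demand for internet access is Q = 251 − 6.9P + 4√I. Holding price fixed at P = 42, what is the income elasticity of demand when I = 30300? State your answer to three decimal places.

0.530

At P = 42, I = 30300: Q = 657.476.
Holding P constant, ∂Q/∂I = 4/(2√I) = 0.0114897.
η_I = (∂Q/∂I)·(I/Q) = 0.0114897 × (30300/657.476) = 0.530.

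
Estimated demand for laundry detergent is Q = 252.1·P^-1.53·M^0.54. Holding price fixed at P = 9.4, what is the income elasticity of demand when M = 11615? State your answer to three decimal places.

For a multiplicative demand Q = A·P^α·M^β, the income elasticity is β everywhere.
Here β = 0.54, so η = 0.540.

0.540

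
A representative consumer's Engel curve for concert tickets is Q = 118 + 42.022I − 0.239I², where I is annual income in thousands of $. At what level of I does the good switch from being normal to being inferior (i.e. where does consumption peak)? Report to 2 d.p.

87.91

dQ/dI = 42.022 − 0.478I.
The good is inferior where dQ/dI < 0. Setting dQ/dI = 0 gives I = 42.022 / 0.478 = 87.91.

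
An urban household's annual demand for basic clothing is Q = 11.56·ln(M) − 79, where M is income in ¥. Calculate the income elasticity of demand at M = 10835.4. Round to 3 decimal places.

0.407

At M = 10835.4: Q = 28.399.
dQ/dM = 11.56/M = 0.00106687 at this income.
η = (dQ/dM)·(M/Q) = 0.00106687 × (10835.4/28.399) = 0.407.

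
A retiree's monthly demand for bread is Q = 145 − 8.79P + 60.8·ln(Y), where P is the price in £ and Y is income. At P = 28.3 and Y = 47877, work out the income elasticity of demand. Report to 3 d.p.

At P = 28.3, Y = 47877: Q = 551.448.
Holding P constant, ∂Q/∂Y = 60.8/Y = 0.00126992.
η_Y = (∂Q/∂Y)·(Y/Q) = 0.00126992 × (47877/551.448) = 0.110.

0.110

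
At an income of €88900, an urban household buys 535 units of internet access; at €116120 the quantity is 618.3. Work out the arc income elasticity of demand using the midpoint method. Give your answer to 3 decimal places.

0.544

ΔQ = 618.3 − 535 = 83.3; midpoint Q̄ = (535 + 618.3)/2 = 576.65.
ΔI = 116120 − 88900 = 27220; midpoint Ī = (88900 + 116120)/2 = 102510.
η = (ΔQ/Q̄) ÷ (ΔI/Ī) = (83.3/576.65) ÷ (27220/102510) = 0.544.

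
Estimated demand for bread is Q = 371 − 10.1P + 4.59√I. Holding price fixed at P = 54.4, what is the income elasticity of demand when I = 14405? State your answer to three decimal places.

At P = 54.4, I = 14405: Q = 372.456.
Holding P constant, ∂Q/∂I = 4.59/(2√I) = 0.0191217.
η_I = (∂Q/∂I)·(I/Q) = 0.0191217 × (14405/372.456) = 0.740.

0.740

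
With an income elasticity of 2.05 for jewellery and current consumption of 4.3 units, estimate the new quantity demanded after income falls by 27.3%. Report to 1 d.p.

1.9

%ΔQ ≈ η × %ΔI = 2.05 × (-27.3%) = -55.965%.
New Q ≈ 4.3 × (1 − 0.55965) = 1.9.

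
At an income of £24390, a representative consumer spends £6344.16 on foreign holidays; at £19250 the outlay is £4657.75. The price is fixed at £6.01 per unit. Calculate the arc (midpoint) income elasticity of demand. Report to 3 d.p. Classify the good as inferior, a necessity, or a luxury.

1.301 (luxury)

With a constant price, Q₁ = 6344.16/6.01 = 1055.601 and Q₂ = 4657.75/6.01 = 775.000 (equivalently, work directly with expenditure since P cancels).
Midpoint %ΔQ = (4657.75 − 6344.16)/5500.96 = -0.30657; midpoint %ΔI = (19250 − 24390)/21820 = -0.23556.
η = -0.30657 / -0.23556 = 1.301.
η > 1 ⇒ luxury.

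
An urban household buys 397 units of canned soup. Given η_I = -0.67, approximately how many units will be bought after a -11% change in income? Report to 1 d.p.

426.3

%ΔQ ≈ η × %ΔI = -0.67 × (-11%) = 7.37%.
New Q ≈ 397 × (1 + 0.0737) = 426.3.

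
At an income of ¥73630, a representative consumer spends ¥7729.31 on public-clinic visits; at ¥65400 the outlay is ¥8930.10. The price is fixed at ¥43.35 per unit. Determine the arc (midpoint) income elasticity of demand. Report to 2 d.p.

With a constant price, Q₁ = 7729.31/43.35 = 178.300 and Q₂ = 8930.10/43.35 = 206.000 (equivalently, work directly with expenditure since P cancels).
Midpoint %ΔQ = (8930.10 − 7729.31)/8329.71 = 0.14416; midpoint %ΔI = (65400 − 73630)/69515 = -0.11839.
η = 0.14416 / -0.11839 = -1.22.

-1.22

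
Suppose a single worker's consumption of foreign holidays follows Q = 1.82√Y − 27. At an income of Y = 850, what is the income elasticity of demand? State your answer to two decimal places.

At Y = 850: Q = 26.062.
dQ/dY = 1.82/(2√Y) = 0.0312127 at this income.
η = (dQ/dY)·(Y/Q) = 0.0312127 × (850/26.062) = 1.02.

1.02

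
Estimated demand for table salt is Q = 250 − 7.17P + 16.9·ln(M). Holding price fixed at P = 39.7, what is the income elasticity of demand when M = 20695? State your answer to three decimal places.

0.127

At P = 39.7, M = 20695: Q = 133.297.
Holding P constant, ∂Q/∂M = 16.9/M = 0.000816622.
η_M = (∂Q/∂M)·(M/Q) = 0.000816622 × (20695/133.297) = 0.127.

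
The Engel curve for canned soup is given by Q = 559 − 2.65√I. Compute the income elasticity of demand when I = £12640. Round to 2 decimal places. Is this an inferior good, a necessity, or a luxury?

-0.57 (inferior good)

At I = 12640: Q = 261.066.
dQ/dI = -2.65/(2√I) = -0.0117853 at this income.
η = (dQ/dI)·(I/Q) = -0.0117853 × (12640/261.066) = -0.57.
Since η < 0, the good is an inferior good.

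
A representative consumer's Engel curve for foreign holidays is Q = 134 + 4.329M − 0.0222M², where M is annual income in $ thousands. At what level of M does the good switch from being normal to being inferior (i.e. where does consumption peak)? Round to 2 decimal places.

97.50

dQ/dM = 4.329 − 0.0444M.
The good is inferior where dQ/dM < 0. Setting dQ/dM = 0 gives M = 4.329 / 0.0444 = 97.50.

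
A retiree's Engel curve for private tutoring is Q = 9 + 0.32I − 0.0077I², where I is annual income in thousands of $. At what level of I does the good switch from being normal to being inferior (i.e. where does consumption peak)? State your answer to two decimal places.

20.78

dQ/dI = 0.32 − 0.0154I.
The good is inferior where dQ/dI < 0. Setting dQ/dI = 0 gives I = 0.32 / 0.0154 = 20.78.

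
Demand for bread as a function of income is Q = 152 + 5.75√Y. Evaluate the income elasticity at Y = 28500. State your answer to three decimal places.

At Y = 28500: Q = 1122.712.
dQ/dY = 5.75/(2√Y) = 0.01703 at this income.
η = (dQ/dY)·(Y/Q) = 0.01703 × (28500/1122.712) = 0.432.

0.432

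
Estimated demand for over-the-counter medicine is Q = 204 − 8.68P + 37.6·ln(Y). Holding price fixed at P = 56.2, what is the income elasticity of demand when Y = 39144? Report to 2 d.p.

0.33

At P = 56.2, Y = 39144: Q = 113.804.
Holding P constant, ∂Q/∂Y = 37.6/Y = 0.000960556.
η_Y = (∂Q/∂Y)·(Y/Q) = 0.000960556 × (39144/113.804) = 0.33.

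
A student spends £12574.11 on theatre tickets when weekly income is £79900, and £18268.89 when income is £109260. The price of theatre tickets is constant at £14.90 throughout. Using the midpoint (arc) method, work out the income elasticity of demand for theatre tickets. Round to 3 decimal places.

With a constant price, Q₁ = 12574.11/14.90 = 843.900 and Q₂ = 18268.89/14.90 = 1226.100 (equivalently, work directly with expenditure since P cancels).
Midpoint %ΔQ = (18268.89 − 12574.11)/15421.50 = 0.36928; midpoint %ΔI = (109260 − 79900)/94580 = 0.31043.
η = 0.36928 / 0.31043 = 1.190.

1.190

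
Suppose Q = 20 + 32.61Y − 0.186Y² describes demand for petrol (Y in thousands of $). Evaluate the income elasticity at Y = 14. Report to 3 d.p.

0.872

At Y = 14: Q = 440.0840.
dQ/dY = 32.61 − 0.372Y = 27.40200.
η = (dQ/dY)·(Y/Q) = 27.40200 × (14/440.0840) = 0.872.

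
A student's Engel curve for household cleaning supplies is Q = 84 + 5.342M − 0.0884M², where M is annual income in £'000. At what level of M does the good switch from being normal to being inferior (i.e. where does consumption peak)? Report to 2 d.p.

dQ/dM = 5.342 − 0.1768M.
The good is inferior where dQ/dM < 0. Setting dQ/dM = 0 gives M = 5.342 / 0.1768 = 30.21.

30.21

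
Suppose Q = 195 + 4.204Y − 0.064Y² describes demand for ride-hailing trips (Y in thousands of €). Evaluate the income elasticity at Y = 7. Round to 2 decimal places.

At Y = 7: Q = 221.2920.
dQ/dY = 4.204 − 0.128Y = 3.30800.
η = (dQ/dY)·(Y/Q) = 3.30800 × (7/221.2920) = 0.10.

0.10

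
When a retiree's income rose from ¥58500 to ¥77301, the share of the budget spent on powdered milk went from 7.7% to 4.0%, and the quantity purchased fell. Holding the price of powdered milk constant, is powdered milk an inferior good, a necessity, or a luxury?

inferior good

Quantity demanded falls as income rises, so η < 0.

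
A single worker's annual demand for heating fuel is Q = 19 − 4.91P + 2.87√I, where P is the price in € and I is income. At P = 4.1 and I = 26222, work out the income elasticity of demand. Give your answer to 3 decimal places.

At P = 4.1, I = 26222: Q = 463.614.
Holding P constant, ∂Q/∂I = 2.87/(2√I) = 0.00886174.
η_I = (∂Q/∂I)·(I/Q) = 0.00886174 × (26222/463.614) = 0.501.

0.501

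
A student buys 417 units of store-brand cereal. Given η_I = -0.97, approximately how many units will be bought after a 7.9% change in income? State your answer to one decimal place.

385.0

%ΔQ ≈ η × %ΔI = -0.97 × 7.9% = -7.663%.
New Q ≈ 417 × (1 − 0.07663) = 385.0.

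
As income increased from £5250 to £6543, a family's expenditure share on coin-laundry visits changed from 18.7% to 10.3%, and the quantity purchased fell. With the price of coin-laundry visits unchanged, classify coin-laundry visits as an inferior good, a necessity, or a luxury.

Quantity demanded falls as income rises, so η < 0.

inferior good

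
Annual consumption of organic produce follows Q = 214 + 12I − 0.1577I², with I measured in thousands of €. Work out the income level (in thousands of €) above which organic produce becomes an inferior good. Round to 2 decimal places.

38.05

dQ/dI = 12 − 0.3154I.
The good is inferior where dQ/dI < 0. Setting dQ/dI = 0 gives I = 12 / 0.3154 = 38.05.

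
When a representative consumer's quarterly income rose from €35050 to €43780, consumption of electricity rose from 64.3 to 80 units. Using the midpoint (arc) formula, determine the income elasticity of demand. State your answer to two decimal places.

0.98

ΔQ = 80 − 64.3 = 15.7; midpoint Q̄ = (64.3 + 80)/2 = 72.15.
ΔI = 43780 − 35050 = 8730; midpoint Ī = (35050 + 43780)/2 = 39415.
η = (ΔQ/Q̄) ÷ (ΔI/Ī) = (15.7/72.15) ÷ (8730/39415) = 0.98.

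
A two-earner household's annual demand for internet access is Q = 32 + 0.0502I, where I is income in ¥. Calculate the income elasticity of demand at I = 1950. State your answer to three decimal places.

0.754

At I = 1950: Q = 129.890.
dQ/dI = 0.0502.
η = (dQ/dI)·(I/Q) = 0.0502 × (1950/129.890) = 0.754.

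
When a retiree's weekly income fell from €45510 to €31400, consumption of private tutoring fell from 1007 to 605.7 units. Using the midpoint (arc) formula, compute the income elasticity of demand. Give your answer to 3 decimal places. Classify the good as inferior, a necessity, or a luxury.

1.356 (luxury)

ΔQ = 605.7 − 1007 = -401.3; midpoint Q̄ = (1007 + 605.7)/2 = 806.35.
ΔI = 31400 − 45510 = -14110; midpoint Ī = (45510 + 31400)/2 = 38455.
η = (ΔQ/Q̄) ÷ (ΔI/Ī) = (-401.3/806.35) ÷ (-14110/38455) = 1.356.
η > 1 ⇒ luxury.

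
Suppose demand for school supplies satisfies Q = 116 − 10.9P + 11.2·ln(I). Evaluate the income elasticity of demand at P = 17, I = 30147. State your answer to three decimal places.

At P = 17, I = 30147: Q = 46.215.
Holding P constant, ∂Q/∂I = 11.2/I = 0.000371513.
η_I = (∂Q/∂I)·(I/Q) = 0.000371513 × (30147/46.215) = 0.242.

0.242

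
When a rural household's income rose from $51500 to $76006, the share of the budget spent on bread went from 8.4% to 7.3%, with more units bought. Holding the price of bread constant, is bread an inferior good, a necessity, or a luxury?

necessity

Quantity rises but the budget share falls as income rises, so 0 < η < 1.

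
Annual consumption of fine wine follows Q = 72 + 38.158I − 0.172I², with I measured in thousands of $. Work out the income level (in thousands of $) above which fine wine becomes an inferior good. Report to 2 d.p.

dQ/dI = 38.158 − 0.344I.
The good is inferior where dQ/dI < 0. Setting dQ/dI = 0 gives I = 38.158 / 0.344 = 110.92.

110.92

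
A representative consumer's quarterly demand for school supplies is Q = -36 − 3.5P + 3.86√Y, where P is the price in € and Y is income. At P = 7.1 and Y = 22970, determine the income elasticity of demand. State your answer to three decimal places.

0.558

At P = 7.1, Y = 22970: Q = 524.166.
Holding P constant, ∂Q/∂Y = 3.86/(2√Y) = 0.0127344.
η_Y = (∂Q/∂Y)·(Y/Q) = 0.0127344 × (22970/524.166) = 0.558.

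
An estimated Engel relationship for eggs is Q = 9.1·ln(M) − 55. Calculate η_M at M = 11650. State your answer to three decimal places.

0.301

At M = 11650: Q = 30.204.
dQ/dM = 9.1/M = 0.000781116 at this income.
η = (dQ/dM)·(M/Q) = 0.000781116 × (11650/30.204) = 0.301.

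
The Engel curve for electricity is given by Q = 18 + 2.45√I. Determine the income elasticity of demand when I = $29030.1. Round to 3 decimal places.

0.479

At I = 29030.1: Q = 435.436.
dQ/dI = 2.45/(2√I) = 0.00718972 at this income.
η = (dQ/dI)·(I/Q) = 0.00718972 × (29030.1/435.436) = 0.479.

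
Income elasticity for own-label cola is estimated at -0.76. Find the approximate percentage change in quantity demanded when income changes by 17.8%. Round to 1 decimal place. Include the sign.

-13.5%

%ΔQ ≈ η × %ΔI = -0.76 × 17.8% = -13.5%.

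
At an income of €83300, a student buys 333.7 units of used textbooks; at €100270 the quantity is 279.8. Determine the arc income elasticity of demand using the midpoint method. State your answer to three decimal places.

-0.950

ΔQ = 279.8 − 333.7 = -53.9; midpoint Q̄ = (333.7 + 279.8)/2 = 306.75.
ΔI = 100270 − 83300 = 16970; midpoint Ī = (83300 + 100270)/2 = 91785.
η = (ΔQ/Q̄) ÷ (ΔI/Ī) = (-53.9/306.75) ÷ (16970/91785) = -0.950.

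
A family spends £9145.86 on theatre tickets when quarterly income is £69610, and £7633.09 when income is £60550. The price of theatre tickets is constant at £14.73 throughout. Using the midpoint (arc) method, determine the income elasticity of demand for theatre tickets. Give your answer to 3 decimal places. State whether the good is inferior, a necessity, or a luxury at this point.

1.295 (luxury)

With a constant price, Q₁ = 9145.86/14.73 = 620.900 and Q₂ = 7633.09/14.73 = 518.200 (equivalently, work directly with expenditure since P cancels).
Midpoint %ΔQ = (7633.09 − 9145.86)/8389.48 = -0.18032; midpoint %ΔI = (60550 − 69610)/65080 = -0.13921.
η = -0.18032 / -0.13921 = 1.295.
η > 1 ⇒ luxury.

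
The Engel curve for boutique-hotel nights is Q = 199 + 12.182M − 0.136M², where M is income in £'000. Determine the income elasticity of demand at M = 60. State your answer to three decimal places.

At M = 60: Q = 440.3200.
dQ/dM = 12.182 − 0.272M = -4.13800.
η = (dQ/dM)·(M/Q) = -4.13800 × (60/440.3200) = -0.564.

-0.564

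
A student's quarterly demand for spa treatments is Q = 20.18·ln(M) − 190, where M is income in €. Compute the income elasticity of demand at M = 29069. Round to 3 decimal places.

1.160

At M = 29069: Q = 17.398.
dQ/dM = 20.18/M = 0.00069421 at this income.
η = (dQ/dM)·(M/Q) = 0.00069421 × (29069/17.398) = 1.160.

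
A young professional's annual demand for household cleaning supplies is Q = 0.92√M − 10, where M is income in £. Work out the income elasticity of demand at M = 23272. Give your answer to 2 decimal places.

At M = 23272: Q = 130.348.
dQ/dM = 0.92/(2√M) = 0.00301537 at this income.
η = (dQ/dM)·(M/Q) = 0.00301537 × (23272/130.348) = 0.54.

0.54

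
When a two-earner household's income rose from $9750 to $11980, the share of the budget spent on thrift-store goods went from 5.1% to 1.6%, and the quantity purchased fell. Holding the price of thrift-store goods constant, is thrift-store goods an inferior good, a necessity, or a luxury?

inferior good

Quantity demanded falls as income rises, so η < 0.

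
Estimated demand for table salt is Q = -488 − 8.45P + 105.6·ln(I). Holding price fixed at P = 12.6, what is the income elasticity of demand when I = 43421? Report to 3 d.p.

At P = 12.6, I = 43421: Q = 533.201.
Holding P constant, ∂Q/∂I = 105.6/I = 0.002432.
η_I = (∂Q/∂I)·(I/Q) = 0.002432 × (43421/533.201) = 0.198.

0.198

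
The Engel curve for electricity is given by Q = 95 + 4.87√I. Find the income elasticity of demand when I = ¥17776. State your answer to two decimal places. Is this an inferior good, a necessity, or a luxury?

At I = 17776: Q = 744.301.
dQ/dI = 4.87/(2√I) = 0.0182634 at this income.
η = (dQ/dI)·(I/Q) = 0.0182634 × (17776/744.301) = 0.44.
Since 0 < η < 1, the good is a necessity.

0.44 (necessity)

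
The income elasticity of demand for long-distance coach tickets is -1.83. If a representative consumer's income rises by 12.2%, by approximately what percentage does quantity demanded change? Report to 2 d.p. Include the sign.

%ΔQ ≈ η × %ΔI = -1.83 × 12.2% = -22.33%.

-22.33%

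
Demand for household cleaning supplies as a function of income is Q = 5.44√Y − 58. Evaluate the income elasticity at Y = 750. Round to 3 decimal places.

At Y = 750: Q = 90.981.
dQ/dY = 5.44/(2√Y) = 0.0993204 at this income.
η = (dQ/dY)·(Y/Q) = 0.0993204 × (750/90.981) = 0.819.

0.819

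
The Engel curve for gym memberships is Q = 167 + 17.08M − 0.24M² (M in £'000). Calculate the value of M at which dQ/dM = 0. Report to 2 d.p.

35.58

dQ/dM = 17.08 − 0.48M.
The good is inferior where dQ/dM < 0. Setting dQ/dM = 0 gives M = 17.08 / 0.48 = 35.58.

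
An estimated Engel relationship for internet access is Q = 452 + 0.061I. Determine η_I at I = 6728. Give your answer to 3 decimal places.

0.476

At I = 6728: Q = 862.408.
dQ/dI = 0.061.
η = (dQ/dI)·(I/Q) = 0.061 × (6728/862.408) = 0.476.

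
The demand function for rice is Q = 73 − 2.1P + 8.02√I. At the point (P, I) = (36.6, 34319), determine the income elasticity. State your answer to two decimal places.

At P = 36.6, I = 34319: Q = 1481.876.
Holding P constant, ∂Q/∂I = 8.02/(2√I) = 0.021646.
η_I = (∂Q/∂I)·(I/Q) = 0.021646 × (34319/1481.876) = 0.50.

0.50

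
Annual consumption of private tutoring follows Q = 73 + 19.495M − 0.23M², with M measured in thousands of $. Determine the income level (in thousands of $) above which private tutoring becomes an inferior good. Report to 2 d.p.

dQ/dM = 19.495 − 0.46M.
The good is inferior where dQ/dM < 0. Setting dQ/dM = 0 gives M = 19.495 / 0.46 = 42.38.

42.38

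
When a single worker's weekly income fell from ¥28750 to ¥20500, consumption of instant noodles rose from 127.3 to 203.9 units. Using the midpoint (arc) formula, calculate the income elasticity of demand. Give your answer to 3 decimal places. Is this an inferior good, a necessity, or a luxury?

-1.381 (inferior good)

ΔQ = 203.9 − 127.3 = 76.6; midpoint Q̄ = (127.3 + 203.9)/2 = 165.6.
ΔI = 20500 − 28750 = -8250; midpoint Ī = (28750 + 20500)/2 = 24625.
η = (ΔQ/Q̄) ÷ (ΔI/Ī) = (76.6/165.6) ÷ (-8250/24625) = -1.381.
η < 0 ⇒ inferior good.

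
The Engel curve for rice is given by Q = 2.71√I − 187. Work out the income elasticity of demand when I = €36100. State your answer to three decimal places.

0.785

At I = 36100: Q = 327.900.
dQ/dI = 2.71/(2√I) = 0.00713158 at this income.
η = (dQ/dI)·(I/Q) = 0.00713158 × (36100/327.900) = 0.785.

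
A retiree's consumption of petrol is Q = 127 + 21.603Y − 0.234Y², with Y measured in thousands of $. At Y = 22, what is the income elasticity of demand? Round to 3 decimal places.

At Y = 22: Q = 489.0100.
dQ/dY = 21.603 − 0.468Y = 11.30700.
η = (dQ/dY)·(Y/Q) = 11.30700 × (22/489.0100) = 0.509.

0.509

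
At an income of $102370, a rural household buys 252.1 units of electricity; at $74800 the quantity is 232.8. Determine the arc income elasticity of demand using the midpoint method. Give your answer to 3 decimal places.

0.256

ΔQ = 232.8 − 252.1 = -19.3; midpoint Q̄ = (252.1 + 232.8)/2 = 242.45.
ΔI = 74800 − 102370 = -27570; midpoint Ī = (102370 + 74800)/2 = 88585.
η = (ΔQ/Q̄) ÷ (ΔI/Ī) = (-19.3/242.45) ÷ (-27570/88585) = 0.256.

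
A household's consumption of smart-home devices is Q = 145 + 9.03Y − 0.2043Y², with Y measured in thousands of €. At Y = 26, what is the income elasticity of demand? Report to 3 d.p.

-0.171

At Y = 26: Q = 241.6732.
dQ/dY = 9.03 − 0.4086Y = -1.59360.
η = (dQ/dY)·(Y/Q) = -1.59360 × (26/241.6732) = -0.171.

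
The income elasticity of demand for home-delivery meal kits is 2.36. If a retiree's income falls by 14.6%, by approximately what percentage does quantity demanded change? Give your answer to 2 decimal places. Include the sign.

%ΔQ ≈ η × %ΔI = 2.36 × (-14.6%) = -34.46%.

-34.46%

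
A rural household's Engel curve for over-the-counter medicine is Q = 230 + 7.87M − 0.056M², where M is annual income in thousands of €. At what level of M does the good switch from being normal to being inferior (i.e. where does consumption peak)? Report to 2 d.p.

70.27

dQ/dM = 7.87 − 0.112M.
The good is inferior where dQ/dM < 0. Setting dQ/dM = 0 gives M = 7.87 / 0.112 = 70.27.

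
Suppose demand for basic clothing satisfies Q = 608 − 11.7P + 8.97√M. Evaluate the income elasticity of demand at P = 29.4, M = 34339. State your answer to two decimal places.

At P = 29.4, M = 34339: Q = 1926.231.
Holding P constant, ∂Q/∂M = 8.97/(2√M) = 0.024203.
η_M = (∂Q/∂M)·(M/Q) = 0.024203 × (34339/1926.231) = 0.43.

0.43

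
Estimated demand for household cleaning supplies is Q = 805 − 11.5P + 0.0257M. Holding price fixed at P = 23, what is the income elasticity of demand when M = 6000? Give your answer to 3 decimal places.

0.222

At P = 23, M = 6000: Q = 694.700.
Holding P constant, ∂Q/∂M = 0.0257.
η_M = (∂Q/∂M)·(M/Q) = 0.0257 × (6000/694.700) = 0.222.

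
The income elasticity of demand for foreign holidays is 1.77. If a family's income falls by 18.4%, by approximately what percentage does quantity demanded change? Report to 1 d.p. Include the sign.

%ΔQ ≈ η × %ΔI = 1.77 × (-18.4%) = -32.6%.

-32.6%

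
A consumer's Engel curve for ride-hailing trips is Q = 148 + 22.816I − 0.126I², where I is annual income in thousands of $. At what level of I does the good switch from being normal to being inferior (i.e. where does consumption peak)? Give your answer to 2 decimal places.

dQ/dI = 22.816 − 0.252I.
The good is inferior where dQ/dI < 0. Setting dQ/dI = 0 gives I = 22.816 / 0.252 = 90.54.

90.54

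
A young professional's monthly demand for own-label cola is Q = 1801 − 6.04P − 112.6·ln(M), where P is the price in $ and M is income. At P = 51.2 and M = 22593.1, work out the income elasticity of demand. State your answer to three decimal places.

At P = 51.2, M = 22593.1: Q = 362.892.
Holding P constant, ∂Q/∂M = -112.6/M = -0.00498382.
η_M = (∂Q/∂M)·(M/Q) = -0.00498382 × (22593.1/362.892) = -0.310.

-0.310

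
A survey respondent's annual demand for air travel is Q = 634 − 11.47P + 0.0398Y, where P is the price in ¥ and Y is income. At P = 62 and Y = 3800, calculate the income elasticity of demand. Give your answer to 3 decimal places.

2.041

At P = 62, Y = 3800: Q = 74.100.
Holding P constant, ∂Q/∂Y = 0.0398.
η_Y = (∂Q/∂Y)·(Y/Q) = 0.0398 × (3800/74.100) = 2.041.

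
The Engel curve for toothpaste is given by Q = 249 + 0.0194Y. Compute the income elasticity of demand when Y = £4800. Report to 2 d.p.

At Y = 4800: Q = 342.120.
dQ/dY = 0.0194.
η = (dQ/dY)·(Y/Q) = 0.0194 × (4800/342.120) = 0.27.

0.27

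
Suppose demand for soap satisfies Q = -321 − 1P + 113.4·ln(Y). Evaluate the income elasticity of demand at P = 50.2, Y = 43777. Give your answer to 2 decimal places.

At P = 50.2, Y = 43777: Q = 840.690.
Holding P constant, ∂Q/∂Y = 113.4/Y = 0.0025904.
η_Y = (∂Q/∂Y)·(Y/Q) = 0.0025904 × (43777/840.690) = 0.13.

0.13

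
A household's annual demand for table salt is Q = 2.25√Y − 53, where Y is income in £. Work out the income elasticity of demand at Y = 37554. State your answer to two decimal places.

At Y = 37554: Q = 383.024.
dQ/dY = 2.25/(2√Y) = 0.0058053 at this income.
η = (dQ/dY)·(Y/Q) = 0.0058053 × (37554/383.024) = 0.57.

0.57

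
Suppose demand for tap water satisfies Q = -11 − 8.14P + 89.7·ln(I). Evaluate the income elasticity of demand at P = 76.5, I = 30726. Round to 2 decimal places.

At P = 76.5, I = 30726: Q = 293.148.
Holding P constant, ∂Q/∂I = 89.7/I = 0.00291935.
η_I = (∂Q/∂I)·(I/Q) = 0.00291935 × (30726/293.148) = 0.31.

0.31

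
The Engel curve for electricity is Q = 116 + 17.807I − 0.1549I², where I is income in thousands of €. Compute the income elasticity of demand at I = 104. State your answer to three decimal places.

-5.124

At I = 104: Q = 292.5296.
dQ/dI = 17.807 − 0.3098I = -14.41220.
η = (dQ/dI)·(I/Q) = -14.41220 × (104/292.5296) = -5.124.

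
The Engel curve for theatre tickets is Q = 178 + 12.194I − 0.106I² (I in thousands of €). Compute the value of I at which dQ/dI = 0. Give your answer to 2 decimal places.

dQ/dI = 12.194 − 0.212I.
The good is inferior where dQ/dI < 0. Setting dQ/dI = 0 gives I = 12.194 / 0.212 = 57.52.

57.52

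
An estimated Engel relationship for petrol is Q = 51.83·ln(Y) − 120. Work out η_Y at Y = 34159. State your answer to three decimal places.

At Y = 34159: Q = 421.042.
dQ/dY = 51.83/Y = 0.00151732 at this income.
η = (dQ/dY)·(Y/Q) = 0.00151732 × (34159/421.042) = 0.123.

0.123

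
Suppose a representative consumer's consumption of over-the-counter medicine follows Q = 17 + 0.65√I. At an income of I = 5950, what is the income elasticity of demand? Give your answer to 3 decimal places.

0.373

At I = 5950: Q = 67.139.
dQ/dI = 0.65/(2√I) = 0.00421332 at this income.
η = (dQ/dI)·(I/Q) = 0.00421332 × (5950/67.139) = 0.373.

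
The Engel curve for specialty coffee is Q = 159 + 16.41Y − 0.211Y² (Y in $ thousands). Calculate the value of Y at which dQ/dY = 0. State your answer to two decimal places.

dQ/dY = 16.41 − 0.422Y.
The good is inferior where dQ/dY < 0. Setting dQ/dY = 0 gives Y = 16.41 / 0.422 = 38.89.

38.89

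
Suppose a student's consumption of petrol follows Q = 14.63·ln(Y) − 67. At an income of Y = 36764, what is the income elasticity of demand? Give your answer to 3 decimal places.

At Y = 36764: Q = 86.795.
dQ/dY = 14.63/Y = 0.000397944 at this income.
η = (dQ/dY)·(Y/Q) = 0.000397944 × (36764/86.795) = 0.169.

0.169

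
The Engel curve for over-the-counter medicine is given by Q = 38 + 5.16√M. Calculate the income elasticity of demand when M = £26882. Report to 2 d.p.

0.48

At M = 26882: Q = 884.020.
dQ/dM = 5.16/(2√M) = 0.0157358 at this income.
η = (dQ/dM)·(M/Q) = 0.0157358 × (26882/884.020) = 0.48.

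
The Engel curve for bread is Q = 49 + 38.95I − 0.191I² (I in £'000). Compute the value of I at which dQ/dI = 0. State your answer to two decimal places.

101.96

dQ/dI = 38.95 − 0.382I.
The good is inferior where dQ/dI < 0. Setting dQ/dI = 0 gives I = 38.95 / 0.382 = 101.96.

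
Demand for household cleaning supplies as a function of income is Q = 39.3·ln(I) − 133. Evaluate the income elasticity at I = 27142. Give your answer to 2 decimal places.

At I = 27142: Q = 268.207.
dQ/dI = 39.3/I = 0.00144794 at this income.
η = (dQ/dI)·(I/Q) = 0.00144794 × (27142/268.207) = 0.15.

0.15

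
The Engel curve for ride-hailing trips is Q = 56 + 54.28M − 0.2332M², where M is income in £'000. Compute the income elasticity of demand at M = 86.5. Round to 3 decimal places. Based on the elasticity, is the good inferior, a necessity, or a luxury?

0.401 (necessity)

At M = 86.5: Q = 3006.3593.
dQ/dM = 54.28 − 0.4664M = 13.93640.
η = (dQ/dM)·(M/Q) = 13.93640 × (86.5/3006.3593) = 0.401.
0 < η < 1 ⇒ necessity.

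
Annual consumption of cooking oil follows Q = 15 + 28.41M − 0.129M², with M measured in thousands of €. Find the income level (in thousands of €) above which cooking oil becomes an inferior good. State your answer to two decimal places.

dQ/dM = 28.41 − 0.258M.
The good is inferior where dQ/dM < 0. Setting dQ/dM = 0 gives M = 28.41 / 0.258 = 110.12.

110.12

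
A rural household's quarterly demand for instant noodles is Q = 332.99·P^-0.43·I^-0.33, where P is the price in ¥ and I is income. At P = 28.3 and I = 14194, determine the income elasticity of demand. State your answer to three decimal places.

For a multiplicative demand Q = A·P^α·I^β, the income elasticity is β everywhere.
Here β = -0.33, so η = -0.330.

-0.330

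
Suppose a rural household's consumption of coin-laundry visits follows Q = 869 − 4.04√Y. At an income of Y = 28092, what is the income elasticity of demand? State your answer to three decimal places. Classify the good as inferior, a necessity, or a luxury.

-1.765 (inferior good)

At Y = 28092: Q = 191.869.
dQ/dY = -4.04/(2√Y) = -0.012052 at this income.
η = (dQ/dY)·(Y/Q) = -0.012052 × (28092/191.869) = -1.765.
Since η < 0, the good is an inferior good.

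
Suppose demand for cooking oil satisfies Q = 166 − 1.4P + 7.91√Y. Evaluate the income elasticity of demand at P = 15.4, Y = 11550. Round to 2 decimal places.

At P = 15.4, Y = 11550: Q = 994.535.
Holding P constant, ∂Q/∂Y = 7.91/(2√Y) = 0.0368007.
η_Y = (∂Q/∂Y)·(Y/Q) = 0.0368007 × (11550/994.535) = 0.43.

0.43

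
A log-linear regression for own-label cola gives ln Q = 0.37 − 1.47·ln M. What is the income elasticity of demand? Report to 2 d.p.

In a log-linear demand, the coefficient on ln M is the income elasticity.
So η = -1.47.

-1.47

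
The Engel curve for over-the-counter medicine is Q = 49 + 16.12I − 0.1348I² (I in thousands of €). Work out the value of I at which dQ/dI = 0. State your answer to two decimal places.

dQ/dI = 16.12 − 0.2696I.
The good is inferior where dQ/dI < 0. Setting dQ/dI = 0 gives I = 16.12 / 0.2696 = 59.79.

59.79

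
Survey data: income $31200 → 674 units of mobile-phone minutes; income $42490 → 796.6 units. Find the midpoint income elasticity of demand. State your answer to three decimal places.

0.544

ΔQ = 796.6 − 674 = 122.6; midpoint Q̄ = (674 + 796.6)/2 = 735.3.
ΔI = 42490 − 31200 = 11290; midpoint Ī = (31200 + 42490)/2 = 36845.
η = (ΔQ/Q̄) ÷ (ΔI/Ī) = (122.6/735.3) ÷ (11290/36845) = 0.544.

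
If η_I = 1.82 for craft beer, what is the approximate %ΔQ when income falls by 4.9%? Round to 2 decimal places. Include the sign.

%ΔQ ≈ η × %ΔI = 1.82 × (-4.9%) = -8.92%.

-8.92%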